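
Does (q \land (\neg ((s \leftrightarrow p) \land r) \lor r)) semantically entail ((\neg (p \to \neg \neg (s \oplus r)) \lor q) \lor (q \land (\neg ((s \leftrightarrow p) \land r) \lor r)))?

yes

p  q  r  s  |  φ  ψ
T  T  T  T  |  T  T
T  T  T  F  |  T  T
T  T  F  T  |  T  T
T  T  F  F  |  T  T
T  F  T  T  |  F  T
T  F  T  F  |  F  F
T  F  F  T  |  F  F
T  F  F  F  |  F  T
F  T  T  T  |  T  T
F  T  T  F  |  T  T
F  T  F  T  |  T  T
F  T  F  F  |  T  T
F  F  T  T  |  F  F
F  F  T  F  |  F  F
F  F  F  T  |  F  F
F  F  F  F  |  F  F
In every row where φ is true, ψ is also true, so φ ⊨ ψ.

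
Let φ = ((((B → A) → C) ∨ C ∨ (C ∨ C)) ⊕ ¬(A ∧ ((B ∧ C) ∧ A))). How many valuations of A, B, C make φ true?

4

A  B  C  |  (B → A)  ((B → A) → C)  (C ∨ C)  (B ∧ C)  ((B ∧ C) ∧ A)  (A ∧ ((B ∧ C) ∧ A))  ¬(A ∧ ((B ∧ C) ∧ A))  φ
F  F  F  |     T           F           F        F           F                 F                    T            T
F  F  T  |     T           T           T        F           F                 F                    T            F
F  T  F  |     F           T           F        F           F                 F                    T            F
F  T  T  |     F           T           T        T           F                 F                    T            F
T  F  F  |     T           F           F        F           F                 F                    T            T
T  F  T  |     T           T           T        F           F                 F                    T            F
T  T  F  |     T           F           F        F           F                 F                    T            T
T  T  T  |     T           T           T        T           T                 T                    F            T
The formula is true on 4 of the 8 rows.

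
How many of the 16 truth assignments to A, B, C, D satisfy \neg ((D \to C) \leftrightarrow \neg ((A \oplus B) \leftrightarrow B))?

A | B | C | D || (D \to C) | (A \oplus B) | φ
F | F | F | F ||     T     |      F       | T
F | F | F | T ||     F     |      F       | F
F | F | T | F ||     T     |      F       | T
F | F | T | T ||     T     |      F       | T
F | T | F | F ||     T     |      T       | T
F | T | F | T ||     F     |      T       | F
F | T | T | F ||     T     |      T       | T
F | T | T | T ||     T     |      T       | T
T | F | F | F ||     T     |      T       | F
T | F | F | T ||     F     |      T       | T
T | F | T | F ||     T     |      T       | F
T | F | T | T ||     T     |      T       | F
T | T | F | F ||     T     |      F       | F
T | T | F | T ||     F     |      F       | T
T | T | T | F ||     T     |      F       | F
T | T | T | T ||     T     |      F       | F
The formula is true on 8 of the 16 rows.

8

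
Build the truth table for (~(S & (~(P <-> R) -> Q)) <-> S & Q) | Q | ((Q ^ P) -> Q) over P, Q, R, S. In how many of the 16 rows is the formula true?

P  Q  R  S  |  φ
T  T  T  T  |  T
T  T  T  F  |  T
T  T  F  T  |  T
T  T  F  F  |  T
T  F  T  T  |  T
T  F  T  F  |  F
T  F  F  T  |  F
T  F  F  F  |  F
F  T  T  T  |  T
F  T  T  F  |  T
F  T  F  T  |  T
F  T  F  F  |  T
F  F  T  T  |  T
F  F  T  F  |  T
F  F  F  T  |  T
F  F  F  F  |  T
The formula is true on 13 of the 16 rows.

13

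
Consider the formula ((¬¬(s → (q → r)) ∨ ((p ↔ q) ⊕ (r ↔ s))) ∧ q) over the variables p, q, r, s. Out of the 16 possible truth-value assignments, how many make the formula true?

7

p  q  r  s  |  (q → r)  (s → (q → r))  ¬(s → (q → r))  ¬¬(s → (q → r))  (p ↔ q)  (r ↔ s)  ((p ↔ q) ⊕ (r ↔ s))  φ
T  T  T  T  |     T           T              F                T            T        T              F           T
T  T  T  F  |     T           T              F                T            T        F              T           T
T  T  F  T  |     F           F              T                F            T        F              T           T
T  T  F  F  |     F           T              F                T            T        T              F           T
T  F  T  T  |     T           T              F                T            F        T              T           F
T  F  T  F  |     T           T              F                T            F        F              F           F
T  F  F  T  |     T           T              F                T            F        F              F           F
T  F  F  F  |     T           T              F                T            F        T              T           F
F  T  T  T  |     T           T              F                T            F        T              T           T
F  T  T  F  |     T           T              F                T            F        F              F           T
F  T  F  T  |     F           F              T                F            F        F              F           F
F  T  F  F  |     F           T              F                T            F        T              T           T
F  F  T  T  |     T           T              F                T            T        T              F           F
F  F  T  F  |     T           T              F                T            T        F              T           F
F  F  F  T  |     T           T              F                T            T        F              T           F
F  F  F  F  |     T           T              F                T            T        T              F           F
The formula is true on 7 of the 16 rows.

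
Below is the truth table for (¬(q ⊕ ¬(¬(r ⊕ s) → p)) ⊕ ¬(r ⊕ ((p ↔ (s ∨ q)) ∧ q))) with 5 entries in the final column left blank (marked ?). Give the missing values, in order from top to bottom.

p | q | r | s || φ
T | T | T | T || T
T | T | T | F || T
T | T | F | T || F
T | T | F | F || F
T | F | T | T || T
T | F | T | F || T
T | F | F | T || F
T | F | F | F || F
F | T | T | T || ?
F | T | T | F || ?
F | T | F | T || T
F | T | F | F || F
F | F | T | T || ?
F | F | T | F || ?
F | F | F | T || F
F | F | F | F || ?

T, F, F, T, T

Row p=F, q=T, r=T, s=T: ¬(q ⊕ ¬(¬(r ⊕ s) → p)) = T, ¬(r ⊕ ((p ↔ (s ∨ q)) ∧ q)) = F, so the formula = T.
Row p=F, q=T, r=T, s=F: ¬(q ⊕ ¬(¬(r ⊕ s) → p)) = F, ¬(r ⊕ ((p ↔ (s ∨ q)) ∧ q)) = F, so the formula = F.
Row p=F, q=F, r=T, s=T: ¬(q ⊕ ¬(¬(r ⊕ s) → p)) = F, ¬(r ⊕ ((p ↔ (s ∨ q)) ∧ q)) = F, so the formula = F.
Row p=F, q=F, r=T, s=F: ¬(q ⊕ ¬(¬(r ⊕ s) → p)) = T, ¬(r ⊕ ((p ↔ (s ∨ q)) ∧ q)) = F, so the formula = T.
Row p=F, q=F, r=F, s=F: ¬(q ⊕ ¬(¬(r ⊕ s) → p)) = F, ¬(r ⊕ ((p ↔ (s ∨ q)) ∧ q)) = T, so the formula = T.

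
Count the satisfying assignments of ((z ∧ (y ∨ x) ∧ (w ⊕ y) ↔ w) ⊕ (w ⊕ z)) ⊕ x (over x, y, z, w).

7

x | y | z | w || φ
T | T | T | T || T
T | T | T | F || F
T | T | F | T || F
T | T | F | F || F
T | F | T | T || F
T | F | T | F || T
T | F | F | T || F
T | F | F | F || F
F | T | T | T || F
F | T | T | F || T
F | T | F | T || T
F | T | F | F || T
F | F | T | T || F
F | F | T | F || F
F | F | F | T || T
F | F | F | F || T
The formula is true on 7 of the 16 rows.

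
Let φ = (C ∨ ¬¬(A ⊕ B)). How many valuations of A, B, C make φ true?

  A      B      C    |  (A ⊕ B)  ¬(A ⊕ B)  ¬¬(A ⊕ B)  (C ∨ ¬¬(A ⊕ B))
 True   True   True  |   False     True      False          True     
 True   True  False  |   False     True      False         False     
 True  False   True  |    True    False       True          True     
 True  False  False  |    True    False       True          True     
False   True   True  |    True    False       True          True     
False   True  False  |    True    False       True          True     
False  False   True  |   False     True      False          True     
False  False  False  |   False     True      False         False     
The formula is true on 6 of the 8 rows.

6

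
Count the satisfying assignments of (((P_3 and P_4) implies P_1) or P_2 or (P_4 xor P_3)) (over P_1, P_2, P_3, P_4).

15

P_1 | P_2 | P_3 | P_4 | (P_3 and P_4) | ((P_3 and P_4) implies P_1) | (P_4 xor P_3) | φ
--- | --- | --- | --- | ------------- | --------------------------- | ------------- | -
 F  |  F  |  F  |  F  |       F       |              T              |       F       | T
 F  |  F  |  F  |  T  |       F       |              T              |       T       | T
 F  |  F  |  T  |  F  |       F       |              T              |       T       | T
 F  |  F  |  T  |  T  |       T       |              F              |       F       | F
 F  |  T  |  F  |  F  |       F       |              T              |       F       | T
 F  |  T  |  F  |  T  |       F       |              T              |       T       | T
 F  |  T  |  T  |  F  |       F       |              T              |       T       | T
 F  |  T  |  T  |  T  |       T       |              F              |       F       | T
 T  |  F  |  F  |  F  |       F       |              T              |       F       | T
 T  |  F  |  F  |  T  |       F       |              T              |       T       | T
 T  |  F  |  T  |  F  |       F       |              T              |       T       | T
 T  |  F  |  T  |  T  |       T       |              T              |       F       | T
 T  |  T  |  F  |  F  |       F       |              T              |       F       | T
 T  |  T  |  F  |  T  |       F       |              T              |       T       | T
 T  |  T  |  T  |  F  |       F       |              T              |       T       | T
 T  |  T  |  T  |  T  |       T       |              T              |       F       | T
The formula is true on 15 of the 16 rows.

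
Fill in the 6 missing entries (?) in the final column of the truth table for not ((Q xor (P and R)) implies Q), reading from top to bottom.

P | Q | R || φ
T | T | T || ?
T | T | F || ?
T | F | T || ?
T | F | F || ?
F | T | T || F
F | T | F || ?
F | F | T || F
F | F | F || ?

F, F, T, F, F, F

Row P=T, Q=T, R=T: (Q xor (P and R)) = F, ((Q xor (P and R)) implies Q) = T, so the formula = F.
Row P=T, Q=T, R=F: (Q xor (P and R)) = T, ((Q xor (P and R)) implies Q) = T, so the formula = F.
Row P=T, Q=F, R=T: (Q xor (P and R)) = T, ((Q xor (P and R)) implies Q) = F, so the formula = T.
Row P=T, Q=F, R=F: (Q xor (P and R)) = F, ((Q xor (P and R)) implies Q) = T, so the formula = F.
Row P=F, Q=T, R=F: (Q xor (P and R)) = T, ((Q xor (P and R)) implies Q) = T, so the formula = F.
Row P=F, Q=F, R=F: (Q xor (P and R)) = F, ((Q xor (P and R)) implies Q) = T, so the formula = F.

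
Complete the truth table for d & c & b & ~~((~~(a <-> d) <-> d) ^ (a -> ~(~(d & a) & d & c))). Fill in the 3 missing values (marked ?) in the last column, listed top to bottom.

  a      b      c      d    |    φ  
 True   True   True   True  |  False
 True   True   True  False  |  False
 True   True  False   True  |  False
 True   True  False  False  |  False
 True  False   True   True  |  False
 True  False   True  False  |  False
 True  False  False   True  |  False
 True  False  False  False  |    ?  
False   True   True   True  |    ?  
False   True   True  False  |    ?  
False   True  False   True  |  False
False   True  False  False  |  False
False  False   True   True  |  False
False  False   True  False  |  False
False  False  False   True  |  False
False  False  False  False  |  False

False, True, False

Row a=True, b=False, c=False, d=False: (d & c & b) = False, ~~((~~(a <-> d) <-> d) ^ (a -> ~(~(d & a) & d & c))) = False, so the formula = False.
Row a=False, b=True, c=True, d=True: (d & c & b) = True, ~~((~~(a <-> d) <-> d) ^ (a -> ~(~(d & a) & d & c))) = True, so the formula = True.
Row a=False, b=True, c=True, d=False: (d & c & b) = False, ~~((~~(a <-> d) <-> d) ^ (a -> ~(~(d & a) & d & c))) = True, so the formula = False.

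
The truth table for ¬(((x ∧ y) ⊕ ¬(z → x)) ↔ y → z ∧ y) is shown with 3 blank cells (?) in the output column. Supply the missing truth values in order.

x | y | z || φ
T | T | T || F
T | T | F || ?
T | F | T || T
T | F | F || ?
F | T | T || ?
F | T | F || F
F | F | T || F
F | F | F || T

T, T, F

Row x=T, y=T, z=F: ((x ∧ y) ⊕ ¬(z → x)) = T, (y → z ∧ y) = F, (((x ∧ y) ⊕ ¬(z → x)) ↔ y → z ∧ y) = F, so the formula = T.
Row x=T, y=F, z=F: ((x ∧ y) ⊕ ¬(z → x)) = F, (y → z ∧ y) = T, (((x ∧ y) ⊕ ¬(z → x)) ↔ y → z ∧ y) = F, so the formula = T.
Row x=F, y=T, z=T: ((x ∧ y) ⊕ ¬(z → x)) = T, (y → z ∧ y) = T, (((x ∧ y) ⊕ ¬(z → x)) ↔ y → z ∧ y) = T, so the formula = F.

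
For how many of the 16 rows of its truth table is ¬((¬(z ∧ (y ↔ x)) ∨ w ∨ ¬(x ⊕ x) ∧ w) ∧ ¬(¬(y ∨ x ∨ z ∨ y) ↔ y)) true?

7

x | y | z | w || φ
T | T | T | T || F
T | T | T | F || T
T | T | F | T || F
T | T | F | F || F
T | F | T | T || T
T | F | T | F || T
T | F | F | T || T
T | F | F | F || T
F | T | T | T || F
F | T | T | F || F
F | T | F | T || F
F | T | F | F || F
F | F | T | T || T
F | F | T | F || T
F | F | F | T || F
F | F | F | F || F
The formula is true on 7 of the 16 rows.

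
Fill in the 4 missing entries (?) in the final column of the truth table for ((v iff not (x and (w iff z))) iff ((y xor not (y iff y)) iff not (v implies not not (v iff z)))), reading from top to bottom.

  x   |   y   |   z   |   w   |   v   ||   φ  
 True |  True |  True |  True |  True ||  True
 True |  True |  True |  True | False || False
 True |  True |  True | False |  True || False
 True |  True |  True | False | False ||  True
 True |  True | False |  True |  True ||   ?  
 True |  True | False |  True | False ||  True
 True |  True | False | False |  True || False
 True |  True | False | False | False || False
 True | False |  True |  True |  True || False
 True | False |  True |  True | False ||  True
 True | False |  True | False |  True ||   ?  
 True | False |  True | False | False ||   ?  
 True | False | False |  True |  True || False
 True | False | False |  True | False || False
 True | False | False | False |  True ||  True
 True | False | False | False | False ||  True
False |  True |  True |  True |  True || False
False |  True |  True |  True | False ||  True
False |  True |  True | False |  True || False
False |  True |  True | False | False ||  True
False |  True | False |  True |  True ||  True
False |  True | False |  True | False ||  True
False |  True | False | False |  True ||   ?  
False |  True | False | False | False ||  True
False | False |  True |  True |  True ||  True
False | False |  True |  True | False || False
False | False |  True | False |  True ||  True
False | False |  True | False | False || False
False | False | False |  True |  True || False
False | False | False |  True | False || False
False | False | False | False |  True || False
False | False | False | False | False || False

Row x=True, y=True, z=False, w=True, v=True: (v iff not (x and (w iff z))) = True, ((y xor not (y iff y)) iff not (v implies not not (v iff z))) = True, so the formula = True.
Row x=True, y=False, z=True, w=False, v=True: (v iff not (x and (w iff z))) = True, ((y xor not (y iff y)) iff not (v implies not not (v iff z))) = True, so the formula = True.
Row x=True, y=False, z=True, w=False, v=False: (v iff not (x and (w iff z))) = False, ((y xor not (y iff y)) iff not (v implies not not (v iff z))) = True, so the formula = False.
Row x=False, y=True, z=False, w=False, v=True: (v iff not (x and (w iff z))) = True, ((y xor not (y iff y)) iff not (v implies not not (v iff z))) = True, so the formula = True.

True, True, False, True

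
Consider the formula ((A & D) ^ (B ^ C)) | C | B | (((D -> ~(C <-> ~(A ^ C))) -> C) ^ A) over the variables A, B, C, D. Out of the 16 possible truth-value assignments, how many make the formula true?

14

A | B | C | D || φ
F | F | F | F || F
F | F | F | T || F
F | F | T | F || T
F | F | T | T || T
F | T | F | F || T
F | T | F | T || T
F | T | T | F || T
F | T | T | T || T
T | F | F | F || T
T | F | F | T || T
T | F | T | F || T
T | F | T | T || T
T | T | F | F || T
T | T | F | T || T
T | T | T | F || T
T | T | T | T || T
The formula is true on 14 of the 16 rows.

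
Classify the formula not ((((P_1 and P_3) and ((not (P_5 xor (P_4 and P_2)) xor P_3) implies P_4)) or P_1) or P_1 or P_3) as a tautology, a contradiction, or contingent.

contingent

P_1 | P_2 | P_3 | P_4 | P_5 || φ
 0  |  0  |  0  |  0  |  0  || 1
 0  |  0  |  0  |  0  |  1  || 1
 0  |  0  |  0  |  1  |  0  || 1
 0  |  0  |  0  |  1  |  1  || 1
 0  |  0  |  1  |  0  |  0  || 0
 0  |  0  |  1  |  0  |  1  || 0
 0  |  0  |  1  |  1  |  0  || 0
 0  |  0  |  1  |  1  |  1  || 0
 0  |  1  |  0  |  0  |  0  || 1
 0  |  1  |  0  |  0  |  1  || 1
 0  |  1  |  0  |  1  |  0  || 1
 0  |  1  |  0  |  1  |  1  || 1
 0  |  1  |  1  |  0  |  0  || 0
 0  |  1  |  1  |  0  |  1  || 0
 0  |  1  |  1  |  1  |  0  || 0
 0  |  1  |  1  |  1  |  1  || 0
 1  |  0  |  0  |  0  |  0  || 0
 1  |  0  |  0  |  0  |  1  || 0
 1  |  0  |  0  |  1  |  0  || 0
 1  |  0  |  0  |  1  |  1  || 0
 1  |  0  |  1  |  0  |  0  || 0
 1  |  0  |  1  |  0  |  1  || 0
 1  |  0  |  1  |  1  |  0  || 0
 1  |  0  |  1  |  1  |  1  || 0
 1  |  1  |  0  |  0  |  0  || 0
 1  |  1  |  0  |  0  |  1  || 0
 1  |  1  |  0  |  1  |  0  || 0
 1  |  1  |  0  |  1  |  1  || 0
 1  |  1  |  1  |  0  |  0  || 0
 1  |  1  |  1  |  0  |  1  || 0
 1  |  1  |  1  |  1  |  0  || 0
 1  |  1  |  1  |  1  |  1  || 0
8 of 32 rows are 1, so the formula is contingent.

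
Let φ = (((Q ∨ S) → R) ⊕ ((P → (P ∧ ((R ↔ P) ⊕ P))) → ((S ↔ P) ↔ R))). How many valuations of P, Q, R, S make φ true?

P  Q  R  S  |  (Q ∨ S)  ((Q ∨ S) → R)  (R ↔ P)  ((R ↔ P) ⊕ P)  (P ∧ ((R ↔ P) ⊕ P))  (P → (P ∧ ((R ↔ P) ⊕ P)))  (S ↔ P)  ((S ↔ P) ↔ R)  φ
F  F  F  F  |     F           T           T           T                 F                       T                 T           F        T
F  F  F  T  |     T           F           T           T                 F                       T                 F           T        T
F  F  T  F  |     F           T           F           F                 F                       T                 T           T        F
F  F  T  T  |     T           T           F           F                 F                       T                 F           F        T
F  T  F  F  |     T           F           T           T                 F                       T                 T           F        F
F  T  F  T  |     T           F           T           T                 F                       T                 F           T        T
F  T  T  F  |     T           T           F           F                 F                       T                 T           T        F
F  T  T  T  |     T           T           F           F                 F                       T                 F           F        T
T  F  F  F  |     F           T           F           T                 T                       T                 F           T        F
T  F  F  T  |     T           F           F           T                 T                       T                 T           F        F
T  F  T  F  |     F           T           T           F                 F                       F                 F           F        F
T  F  T  T  |     T           T           T           F                 F                       F                 T           T        F
T  T  F  F  |     T           F           F           T                 T                       T                 F           T        T
T  T  F  T  |     T           F           F           T                 T                       T                 T           F        F
T  T  T  F  |     T           T           T           F                 F                       F                 F           F        F
T  T  T  T  |     T           T           T           F                 F                       F                 T           T        F
The formula is true on 6 of the 16 rows.

6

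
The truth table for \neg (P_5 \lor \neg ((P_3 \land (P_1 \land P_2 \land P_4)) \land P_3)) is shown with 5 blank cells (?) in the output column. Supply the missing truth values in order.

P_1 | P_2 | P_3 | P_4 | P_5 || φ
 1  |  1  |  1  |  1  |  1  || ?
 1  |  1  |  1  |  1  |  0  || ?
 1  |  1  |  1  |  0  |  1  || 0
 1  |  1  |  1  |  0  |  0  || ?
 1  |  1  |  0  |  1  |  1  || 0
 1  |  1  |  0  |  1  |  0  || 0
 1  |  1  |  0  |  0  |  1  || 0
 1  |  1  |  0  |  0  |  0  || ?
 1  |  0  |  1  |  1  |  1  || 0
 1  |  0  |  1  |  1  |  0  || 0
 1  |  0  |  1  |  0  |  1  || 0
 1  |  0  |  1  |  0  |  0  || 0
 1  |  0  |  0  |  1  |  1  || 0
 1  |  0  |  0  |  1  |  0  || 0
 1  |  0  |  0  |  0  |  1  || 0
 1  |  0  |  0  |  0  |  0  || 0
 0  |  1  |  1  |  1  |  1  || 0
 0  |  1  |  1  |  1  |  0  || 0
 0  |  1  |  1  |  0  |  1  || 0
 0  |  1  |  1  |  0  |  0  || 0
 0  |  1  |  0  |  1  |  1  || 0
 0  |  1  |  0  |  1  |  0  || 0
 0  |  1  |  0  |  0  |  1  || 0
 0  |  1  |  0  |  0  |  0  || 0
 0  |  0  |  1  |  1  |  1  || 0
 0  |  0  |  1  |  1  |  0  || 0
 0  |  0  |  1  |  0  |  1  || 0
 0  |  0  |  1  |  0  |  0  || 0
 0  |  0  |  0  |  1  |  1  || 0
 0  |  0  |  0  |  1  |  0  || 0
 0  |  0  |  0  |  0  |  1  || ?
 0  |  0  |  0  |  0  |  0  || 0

0, 1, 0, 0, 0

Row P_1=1, P_2=1, P_3=1, P_4=1, P_5=1: \neg ((P_3 \land (P_1 \land P_2 \land P_4)) \land P_3) = 0, (P_5 \lor \neg ((P_3 \land (P_1 \land P_2 \land P_4)) \land P_3)) = 1, so the formula = 0.
Row P_1=1, P_2=1, P_3=1, P_4=1, P_5=0: \neg ((P_3 \land (P_1 \land P_2 \land P_4)) \land P_3) = 0, (P_5 \lor \neg ((P_3 \land (P_1 \land P_2 \land P_4)) \land P_3)) = 0, so the formula = 1.
Row P_1=1, P_2=1, P_3=1, P_4=0, P_5=0: \neg ((P_3 \land (P_1 \land P_2 \land P_4)) \land P_3) = 1, (P_5 \lor \neg ((P_3 \land (P_1 \land P_2 \land P_4)) \land P_3)) = 1, so the formula = 0.
Row P_1=1, P_2=1, P_3=0, P_4=0, P_5=0: \neg ((P_3 \land (P_1 \land P_2 \land P_4)) \land P_3) = 1, (P_5 \lor \neg ((P_3 \land (P_1 \land P_2 \land P_4)) \land P_3)) = 1, so the formula = 0.
Row P_1=0, P_2=0, P_3=0, P_4=0, P_5=1: \neg ((P_3 \land (P_1 \land P_2 \land P_4)) \land P_3) = 1, (P_5 \lor \neg ((P_3 \land (P_1 \land P_2 \land P_4)) \land P_3)) = 1, so the formula = 0.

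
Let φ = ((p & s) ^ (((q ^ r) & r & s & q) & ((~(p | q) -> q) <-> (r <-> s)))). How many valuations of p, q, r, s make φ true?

p  q  r  s     (p & s)  (q ^ r)  ((q ^ r) & r & s & q)  (p | q)  ~(p | q)  (~(p | q) -> q)  (r <-> s)  φ
F  F  F  F        F        F               F               F        T             F             T      F
F  F  F  T        F        F               F               F        T             F             F      F
F  F  T  F        F        T               F               F        T             F             F      F
F  F  T  T        F        T               F               F        T             F             T      F
F  T  F  F        F        T               F               T        F             T             T      F
F  T  F  T        F        T               F               T        F             T             F      F
F  T  T  F        F        F               F               T        F             T             F      F
F  T  T  T        F        F               F               T        F             T             T      F
T  F  F  F        F        F               F               T        F             T             T      F
T  F  F  T        T        F               F               T        F             T             F      T
T  F  T  F        F        T               F               T        F             T             F      F
T  F  T  T        T        T               F               T        F             T             T      T
T  T  F  F        F        T               F               T        F             T             T      F
T  T  F  T        T        T               F               T        F             T             F      T
T  T  T  F        F        F               F               T        F             T             F      F
T  T  T  T        T        F               F               T        F             T             T      T
The formula is true on 4 of the 16 rows.

4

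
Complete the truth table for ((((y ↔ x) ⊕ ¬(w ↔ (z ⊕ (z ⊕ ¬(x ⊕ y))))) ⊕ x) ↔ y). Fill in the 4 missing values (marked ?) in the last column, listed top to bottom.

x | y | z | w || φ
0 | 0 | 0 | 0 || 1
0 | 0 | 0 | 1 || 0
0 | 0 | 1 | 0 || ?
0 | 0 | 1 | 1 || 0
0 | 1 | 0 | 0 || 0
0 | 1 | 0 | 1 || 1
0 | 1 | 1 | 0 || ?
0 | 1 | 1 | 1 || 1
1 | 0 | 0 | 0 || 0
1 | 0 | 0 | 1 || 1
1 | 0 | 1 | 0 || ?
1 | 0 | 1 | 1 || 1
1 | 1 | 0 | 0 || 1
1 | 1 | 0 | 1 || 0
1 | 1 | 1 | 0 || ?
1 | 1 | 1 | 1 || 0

Row x=0, y=0, z=1, w=0: (((y ↔ x) ⊕ ¬(w ↔ (z ⊕ (z ⊕ ¬(x ⊕ y))))) ⊕ x) = 0, so the formula = 1.
Row x=0, y=1, z=1, w=0: (((y ↔ x) ⊕ ¬(w ↔ (z ⊕ (z ⊕ ¬(x ⊕ y))))) ⊕ x) = 0, so the formula = 0.
Row x=1, y=0, z=1, w=0: (((y ↔ x) ⊕ ¬(w ↔ (z ⊕ (z ⊕ ¬(x ⊕ y))))) ⊕ x) = 1, so the formula = 0.
Row x=1, y=1, z=1, w=0: (((y ↔ x) ⊕ ¬(w ↔ (z ⊕ (z ⊕ ¬(x ⊕ y))))) ⊕ x) = 1, so the formula = 1.

1, 0, 0, 1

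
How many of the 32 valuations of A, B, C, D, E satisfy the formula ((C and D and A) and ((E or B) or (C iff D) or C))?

A | B | C | D | E || φ
T | T | T | T | T || T
T | T | T | T | F || T
T | T | T | F | T || F
T | T | T | F | F || F
T | T | F | T | T || F
T | T | F | T | F || F
T | T | F | F | T || F
T | T | F | F | F || F
T | F | T | T | T || T
T | F | T | T | F || T
T | F | T | F | T || F
T | F | T | F | F || F
T | F | F | T | T || F
T | F | F | T | F || F
T | F | F | F | T || F
T | F | F | F | F || F
F | T | T | T | T || F
F | T | T | T | F || F
F | T | T | F | T || F
F | T | T | F | F || F
F | T | F | T | T || F
F | T | F | T | F || F
F | T | F | F | T || F
F | T | F | F | F || F
F | F | T | T | T || F
F | F | T | T | F || F
F | F | T | F | T || F
F | F | T | F | F || F
F | F | F | T | T || F
F | F | F | T | F || F
F | F | F | F | T || F
F | F | F | F | F || F
The formula is true on 4 of the 32 rows.

4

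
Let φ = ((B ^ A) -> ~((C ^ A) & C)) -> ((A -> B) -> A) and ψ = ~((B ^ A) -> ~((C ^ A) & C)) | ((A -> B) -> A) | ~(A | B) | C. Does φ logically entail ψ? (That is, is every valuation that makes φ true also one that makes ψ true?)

yes

A | B | C | φ | ψ
- | - | - | - | -
T | T | T | T | T
T | T | F | T | T
T | F | T | T | T
T | F | F | T | T
F | T | T | T | T
F | T | F | F | F
F | F | T | F | T
F | F | F | F | T
In every row where φ is true, ψ is also true, so φ ⊨ ψ.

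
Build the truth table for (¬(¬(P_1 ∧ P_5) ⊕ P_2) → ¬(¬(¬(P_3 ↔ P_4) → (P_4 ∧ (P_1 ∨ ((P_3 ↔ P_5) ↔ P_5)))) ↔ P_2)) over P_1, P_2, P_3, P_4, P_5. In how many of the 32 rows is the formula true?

P_1  P_2  P_3  P_4  P_5  |  φ
 T    T    T    T    T   |  T
 T    T    T    T    F   |  T
 T    T    T    F    T   |  T
 T    T    T    F    F   |  F
 T    T    F    T    T   |  T
 T    T    F    T    F   |  T
 T    T    F    F    T   |  T
 T    T    F    F    F   |  T
 T    F    T    T    T   |  F
 T    F    T    T    F   |  T
 T    F    T    F    T   |  T
 T    F    T    F    F   |  T
 T    F    F    T    T   |  F
 T    F    F    T    F   |  T
 T    F    F    F    T   |  F
 T    F    F    F    F   |  T
 F    T    T    T    T   |  T
 F    T    T    T    F   |  T
 F    T    T    F    T   |  F
 F    T    T    F    F   |  F
 F    T    F    T    T   |  F
 F    T    F    T    F   |  F
 F    T    F    F    T   |  T
 F    T    F    F    F   |  T
 F    F    T    T    T   |  T
 F    F    T    T    F   |  T
 F    F    T    F    T   |  T
 F    F    T    F    F   |  T
 F    F    F    T    T   |  T
 F    F    F    T    F   |  T
 F    F    F    F    T   |  T
 F    F    F    F    F   |  T
The formula is true on 24 of the 32 rows.

24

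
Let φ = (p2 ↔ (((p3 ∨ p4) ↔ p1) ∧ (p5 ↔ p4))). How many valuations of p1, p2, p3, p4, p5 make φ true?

p1 | p2 | p3 | p4 | p5 || φ
1  | 1  | 1  | 1  | 1  || 1
1  | 1  | 1  | 1  | 0  || 0
1  | 1  | 1  | 0  | 1  || 0
1  | 1  | 1  | 0  | 0  || 1
1  | 1  | 0  | 1  | 1  || 1
1  | 1  | 0  | 1  | 0  || 0
1  | 1  | 0  | 0  | 1  || 0
1  | 1  | 0  | 0  | 0  || 0
1  | 0  | 1  | 1  | 1  || 0
1  | 0  | 1  | 1  | 0  || 1
1  | 0  | 1  | 0  | 1  || 1
1  | 0  | 1  | 0  | 0  || 0
1  | 0  | 0  | 1  | 1  || 0
1  | 0  | 0  | 1  | 0  || 1
1  | 0  | 0  | 0  | 1  || 1
1  | 0  | 0  | 0  | 0  || 1
0  | 1  | 1  | 1  | 1  || 0
0  | 1  | 1  | 1  | 0  || 0
0  | 1  | 1  | 0  | 1  || 0
0  | 1  | 1  | 0  | 0  || 0
0  | 1  | 0  | 1  | 1  || 0
0  | 1  | 0  | 1  | 0  || 0
0  | 1  | 0  | 0  | 1  || 0
0  | 1  | 0  | 0  | 0  || 1
0  | 0  | 1  | 1  | 1  || 1
0  | 0  | 1  | 1  | 0  || 1
0  | 0  | 1  | 0  | 1  || 1
0  | 0  | 1  | 0  | 0  || 1
0  | 0  | 0  | 1  | 1  || 1
0  | 0  | 0  | 1  | 0  || 1
0  | 0  | 0  | 0  | 1  || 1
0  | 0  | 0  | 0  | 0  || 0
The formula is true on 16 of the 32 rows.

16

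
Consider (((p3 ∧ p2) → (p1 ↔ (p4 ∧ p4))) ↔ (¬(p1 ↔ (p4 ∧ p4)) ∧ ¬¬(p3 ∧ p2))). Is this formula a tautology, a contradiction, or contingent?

p1  p2  p3  p4  |  (p3 ∧ p2)  (p4 ∧ p4)  (p1 ↔ (p4 ∧ p4))  ¬(p1 ↔ (p4 ∧ p4))  ¬(p3 ∧ p2)  ¬¬(p3 ∧ p2)  φ
T   T   T   T   |      T          T             T                  F              F            T       F
T   T   T   F   |      T          F             F                  T              F            T       F
T   T   F   T   |      F          T             T                  F              T            F       F
T   T   F   F   |      F          F             F                  T              T            F       F
T   F   T   T   |      F          T             T                  F              T            F       F
T   F   T   F   |      F          F             F                  T              T            F       F
T   F   F   T   |      F          T             T                  F              T            F       F
T   F   F   F   |      F          F             F                  T              T            F       F
F   T   T   T   |      T          T             F                  T              F            T       F
F   T   T   F   |      T          F             T                  F              F            T       F
F   T   F   T   |      F          T             F                  T              T            F       F
F   T   F   F   |      F          F             T                  F              T            F       F
F   F   T   T   |      F          T             F                  T              T            F       F
F   F   T   F   |      F          F             T                  F              T            F       F
F   F   F   T   |      F          T             F                  T              T            F       F
F   F   F   F   |      F          F             T                  F              T            F       F
Every row is F, so the formula is a contradiction.

contradiction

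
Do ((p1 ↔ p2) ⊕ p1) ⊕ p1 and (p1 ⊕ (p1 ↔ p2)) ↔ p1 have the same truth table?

not equivalent

p1  p2  |  φ  ψ
F   F   |  T  F
F   T   |  F  T
T   F   |  F  T
T   T   |  T  F
The columns differ at p1=F, p2=F (φ=T, ψ=F), so they are not equivalent.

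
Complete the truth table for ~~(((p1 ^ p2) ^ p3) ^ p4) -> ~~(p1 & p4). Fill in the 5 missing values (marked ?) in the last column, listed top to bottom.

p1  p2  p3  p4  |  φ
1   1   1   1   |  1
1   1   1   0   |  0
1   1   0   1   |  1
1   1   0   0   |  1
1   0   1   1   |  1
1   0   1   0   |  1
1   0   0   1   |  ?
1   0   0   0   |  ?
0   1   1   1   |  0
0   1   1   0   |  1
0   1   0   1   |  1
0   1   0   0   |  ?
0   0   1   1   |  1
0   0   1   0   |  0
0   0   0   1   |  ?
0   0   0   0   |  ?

1, 0, 0, 0, 1

Row p1=1, p2=0, p3=0, p4=1: ~~(((p1 ^ p2) ^ p3) ^ p4) = 0, ~~(p1 & p4) = 1, so the formula = 1.
Row p1=1, p2=0, p3=0, p4=0: ~~(((p1 ^ p2) ^ p3) ^ p4) = 1, ~~(p1 & p4) = 0, so the formula = 0.
Row p1=0, p2=1, p3=0, p4=0: ~~(((p1 ^ p2) ^ p3) ^ p4) = 1, ~~(p1 & p4) = 0, so the formula = 0.
Row p1=0, p2=0, p3=0, p4=1: ~~(((p1 ^ p2) ^ p3) ^ p4) = 1, ~~(p1 & p4) = 0, so the formula = 0.
Row p1=0, p2=0, p3=0, p4=0: ~~(((p1 ^ p2) ^ p3) ^ p4) = 0, ~~(p1 & p4) = 0, so the formula = 1.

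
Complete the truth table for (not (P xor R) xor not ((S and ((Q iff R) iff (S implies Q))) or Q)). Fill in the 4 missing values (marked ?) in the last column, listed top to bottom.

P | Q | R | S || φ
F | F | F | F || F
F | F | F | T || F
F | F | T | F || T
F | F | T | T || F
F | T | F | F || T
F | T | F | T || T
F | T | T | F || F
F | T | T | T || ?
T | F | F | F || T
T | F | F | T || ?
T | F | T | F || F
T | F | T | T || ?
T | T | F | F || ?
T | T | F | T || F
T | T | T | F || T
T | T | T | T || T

F, T, T, F

Row P=F, Q=T, R=T, S=T: not (P xor R) = F, not ((S and ((Q iff R) iff (S implies Q))) or Q) = F, so the formula = F.
Row P=T, Q=F, R=F, S=T: not (P xor R) = F, not ((S and ((Q iff R) iff (S implies Q))) or Q) = T, so the formula = T.
Row P=T, Q=F, R=T, S=T: not (P xor R) = T, not ((S and ((Q iff R) iff (S implies Q))) or Q) = F, so the formula = T.
Row P=T, Q=T, R=F, S=F: not (P xor R) = F, not ((S and ((Q iff R) iff (S implies Q))) or Q) = F, so the formula = F.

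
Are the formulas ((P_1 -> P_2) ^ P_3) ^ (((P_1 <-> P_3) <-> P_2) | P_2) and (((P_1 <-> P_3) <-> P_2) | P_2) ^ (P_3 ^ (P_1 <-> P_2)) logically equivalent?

P_1 | P_2 | P_3 || φ | ψ
 T  |  T  |  T  || T | T
 T  |  T  |  F  || F | F
 T  |  F  |  T  || T | T
 T  |  F  |  F  || T | T
 F  |  T  |  T  || T | F
 F  |  T  |  F  || F | T
 F  |  F  |  T  || T | T
 F  |  F  |  F  || T | T
The columns differ at P_1=F, P_2=T, P_3=T (φ=T, ψ=F), so they are not equivalent.

not equivalent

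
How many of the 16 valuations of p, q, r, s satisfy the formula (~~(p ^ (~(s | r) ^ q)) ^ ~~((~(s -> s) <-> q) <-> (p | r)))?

p  q  r  s     (s | r)  ~(s | r)  (~(s | r) ^ q)  (p ^ (~(s | r) ^ q))  ~(p ^ (~(s | r) ^ q))  ~~(p ^ (~(s | r) ^ q))  (s -> s)  ~(s -> s)  (~(s -> s) <-> q)  (p | r)  φ
F  F  F  F        F        T            T                  T                      F                      T                T          F              T             F     T
F  F  F  T        T        F            F                  F                      T                      F                T          F              T             F     F
F  F  T  F        T        F            F                  F                      T                      F                T          F              T             T     T
F  F  T  T        T        F            F                  F                      T                      F                T          F              T             T     T
F  T  F  F        F        T            F                  F                      T                      F                T          F              F             F     T
F  T  F  T        T        F            T                  T                      F                      T                T          F              F             F     F
F  T  T  F        T        F            T                  T                      F                      T                T          F              F             T     T
F  T  T  T        T        F            T                  T                      F                      T                T          F              F             T     T
T  F  F  F        F        T            T                  F                      T                      F                T          F              T             T     T
T  F  F  T        T        F            F                  T                      F                      T                T          F              T             T     F
T  F  T  F        T        F            F                  T                      F                      T                T          F              T             T     F
T  F  T  T        T        F            F                  T                      F                      T                T          F              T             T     F
T  T  F  F        F        T            F                  T                      F                      T                T          F              F             T     T
T  T  F  T        T        F            T                  F                      T                      F                T          F              F             T     F
T  T  T  F        T        F            T                  F                      T                      F                T          F              F             T     F
T  T  T  T        T        F            T                  F                      T                      F                T          F              F             T     F
The formula is true on 8 of the 16 rows.

8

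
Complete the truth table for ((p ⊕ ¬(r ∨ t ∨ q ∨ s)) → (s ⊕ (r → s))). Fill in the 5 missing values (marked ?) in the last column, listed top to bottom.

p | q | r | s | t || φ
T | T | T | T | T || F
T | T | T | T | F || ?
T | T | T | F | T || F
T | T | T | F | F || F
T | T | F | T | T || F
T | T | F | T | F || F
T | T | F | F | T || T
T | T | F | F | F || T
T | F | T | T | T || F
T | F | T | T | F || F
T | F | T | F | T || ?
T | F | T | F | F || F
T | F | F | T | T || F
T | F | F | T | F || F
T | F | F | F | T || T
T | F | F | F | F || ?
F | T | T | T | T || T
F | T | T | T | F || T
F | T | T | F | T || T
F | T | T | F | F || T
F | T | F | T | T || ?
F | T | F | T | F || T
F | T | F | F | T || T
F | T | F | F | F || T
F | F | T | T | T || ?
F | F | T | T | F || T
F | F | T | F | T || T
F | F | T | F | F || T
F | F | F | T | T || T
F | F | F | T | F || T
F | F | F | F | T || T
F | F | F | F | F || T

F, F, T, T, T

Row p=T, q=T, r=T, s=T, t=F: (p ⊕ ¬(r ∨ t ∨ q ∨ s)) = T, (s ⊕ (r → s)) = F, so the formula = F.
Row p=T, q=F, r=T, s=F, t=T: (p ⊕ ¬(r ∨ t ∨ q ∨ s)) = T, (s ⊕ (r → s)) = F, so the formula = F.
Row p=T, q=F, r=F, s=F, t=F: (p ⊕ ¬(r ∨ t ∨ q ∨ s)) = F, (s ⊕ (r → s)) = T, so the formula = T.
Row p=F, q=T, r=F, s=T, t=T: (p ⊕ ¬(r ∨ t ∨ q ∨ s)) = F, (s ⊕ (r → s)) = F, so the formula = T.
Row p=F, q=F, r=T, s=T, t=T: (p ⊕ ¬(r ∨ t ∨ q ∨ s)) = F, (s ⊕ (r → s)) = F, so the formula = T.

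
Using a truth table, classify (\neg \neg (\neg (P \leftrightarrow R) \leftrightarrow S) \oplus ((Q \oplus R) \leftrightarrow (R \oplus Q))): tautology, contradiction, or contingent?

contingent

  P      Q      R      S    |  (P \leftrightarrow R)  \neg (P \leftrightarrow R)  (Q \oplus R)  (R \oplus Q)    φ  
 True   True   True   True  |           True                    False                False         False       True
 True   True   True  False  |           True                    False                False         False      False
 True   True  False   True  |          False                     True                 True          True      False
 True   True  False  False  |          False                     True                 True          True       True
 True  False   True   True  |           True                    False                 True          True       True
 True  False   True  False  |           True                    False                 True          True      False
 True  False  False   True  |          False                     True                False         False      False
 True  False  False  False  |          False                     True                False         False       True
False   True   True   True  |          False                     True                False         False      False
False   True   True  False  |          False                     True                False         False       True
False   True  False   True  |           True                    False                 True          True       True
False   True  False  False  |           True                    False                 True          True      False
False  False   True   True  |          False                     True                 True          True      False
False  False   True  False  |          False                     True                 True          True       True
False  False  False   True  |           True                    False                False         False       True
False  False  False  False  |           True                    False                False         False      False
8 of 16 rows are True, so the formula is contingent.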